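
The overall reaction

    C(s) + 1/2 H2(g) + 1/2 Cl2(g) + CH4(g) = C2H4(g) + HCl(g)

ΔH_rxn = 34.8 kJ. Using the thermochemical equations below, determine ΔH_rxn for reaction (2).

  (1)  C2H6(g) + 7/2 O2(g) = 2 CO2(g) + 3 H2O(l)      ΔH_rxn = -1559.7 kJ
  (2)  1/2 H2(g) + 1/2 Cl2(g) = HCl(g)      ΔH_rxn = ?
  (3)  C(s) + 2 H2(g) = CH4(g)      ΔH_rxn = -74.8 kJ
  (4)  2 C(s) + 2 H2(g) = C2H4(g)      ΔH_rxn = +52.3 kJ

ΔH_rxn = -92.3 kJ

(1): not needed.
(2) as written: contributes x
(3) reversed: +74.8 kJ
(4) as written: +52.3 kJ
+34.8 = (+74.8) + (+52.3) + x
x = (+34.8 − (+127.1)) / (1) = -92.3 kJ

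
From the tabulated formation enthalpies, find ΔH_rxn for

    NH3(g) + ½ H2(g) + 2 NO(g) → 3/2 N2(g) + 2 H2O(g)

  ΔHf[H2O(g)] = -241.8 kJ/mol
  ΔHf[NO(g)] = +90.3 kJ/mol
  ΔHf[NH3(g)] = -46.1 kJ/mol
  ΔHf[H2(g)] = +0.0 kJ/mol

ΔH_rxn = -618.1 kJ/mol

ΔH°rxn = Σ nΔHf°(products) − Σ nΔHf°(reactants).
Products: 3/2·(+0.0) + 2·(-241.8) = -483.6
Reactants: 1·(-46.1) + 1/2·(+0.0) + 2·(+90.3) = +134.5
ΔH_rxn = (-483.6) − (+134.5) = -618.1 kJ/mol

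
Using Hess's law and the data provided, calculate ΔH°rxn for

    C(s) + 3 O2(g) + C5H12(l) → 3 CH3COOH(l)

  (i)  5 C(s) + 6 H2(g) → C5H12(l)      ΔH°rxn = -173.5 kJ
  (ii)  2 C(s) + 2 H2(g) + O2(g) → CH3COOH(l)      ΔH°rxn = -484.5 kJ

(i) reversed: +173.5 kJ
(ii) × 3: (3)·(-484.5) = -1453.5 kJ
By Hess's law, ΔH°rxn = (-1)·(-173.5) + (3)·(-484.5) = -1280.0 kJ

ΔH°rxn = -1280.0 kJ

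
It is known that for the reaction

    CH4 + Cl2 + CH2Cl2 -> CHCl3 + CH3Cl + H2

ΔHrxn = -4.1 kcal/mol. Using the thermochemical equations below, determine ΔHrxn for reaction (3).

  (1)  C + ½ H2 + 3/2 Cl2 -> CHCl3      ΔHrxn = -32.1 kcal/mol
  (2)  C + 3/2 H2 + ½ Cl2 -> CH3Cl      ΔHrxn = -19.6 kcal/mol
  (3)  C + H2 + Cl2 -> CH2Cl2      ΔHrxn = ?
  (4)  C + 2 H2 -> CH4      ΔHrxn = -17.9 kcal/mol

ΔHrxn = -29.7 kcal/mol

(1) as written (CHCl3 already on the product side): -32.1 kcal/mol
(2) as written (CH3Cl already on the product side): -19.6 kcal/mol
(3) reversed (CH2Cl2 must end up as a reactant): contributes −x
(4) reversed (CH4 must end up as a reactant): +17.9 kcal/mol
-4.1 = (-32.1) + (-19.6) + (+17.9) − x
x = (-4.1 − (-33.8)) / (-1) = -29.7 kcal/mol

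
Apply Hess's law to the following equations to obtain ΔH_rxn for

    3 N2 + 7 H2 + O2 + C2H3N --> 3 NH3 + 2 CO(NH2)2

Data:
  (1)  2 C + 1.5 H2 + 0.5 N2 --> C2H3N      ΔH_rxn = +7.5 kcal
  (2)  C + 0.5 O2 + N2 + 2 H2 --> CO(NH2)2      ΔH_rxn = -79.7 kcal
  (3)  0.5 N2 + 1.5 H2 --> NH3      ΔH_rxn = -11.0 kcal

(1) reversed: -7.5 kcal
(2) × 2: (2)·(-79.7) = -159.4 kcal
(3) × 3: (3)·(-11.0) = -33.0 kcal
Since enthalpy is a state function, ΔH_rxn = (-1)·(+7.5) + (2)·(-79.7) + (3)·(-11.0) = -199.9 kcal

ΔH_rxn = -199.9 kcal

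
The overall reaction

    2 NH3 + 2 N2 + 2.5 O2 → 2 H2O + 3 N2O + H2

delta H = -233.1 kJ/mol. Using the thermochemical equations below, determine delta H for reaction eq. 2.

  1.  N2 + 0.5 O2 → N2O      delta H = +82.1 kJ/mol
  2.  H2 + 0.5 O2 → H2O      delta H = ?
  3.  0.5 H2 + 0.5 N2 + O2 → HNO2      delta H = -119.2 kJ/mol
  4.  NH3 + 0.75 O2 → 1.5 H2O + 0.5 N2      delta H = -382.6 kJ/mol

delta H = -285.8 kJ/mol

eq. 1 × 3: (3)·(+82.1) = +246.3 kJ/mol
eq. 2 reversed: contributes −x
eq. 3: not needed.
eq. 4 × 2: (2)·(-382.6) = -765.2 kJ/mol
-233.1 = (+246.3) + (-765.2) − x
x = (-233.1 − (-518.9)) / (-1) = -285.8 kJ/mol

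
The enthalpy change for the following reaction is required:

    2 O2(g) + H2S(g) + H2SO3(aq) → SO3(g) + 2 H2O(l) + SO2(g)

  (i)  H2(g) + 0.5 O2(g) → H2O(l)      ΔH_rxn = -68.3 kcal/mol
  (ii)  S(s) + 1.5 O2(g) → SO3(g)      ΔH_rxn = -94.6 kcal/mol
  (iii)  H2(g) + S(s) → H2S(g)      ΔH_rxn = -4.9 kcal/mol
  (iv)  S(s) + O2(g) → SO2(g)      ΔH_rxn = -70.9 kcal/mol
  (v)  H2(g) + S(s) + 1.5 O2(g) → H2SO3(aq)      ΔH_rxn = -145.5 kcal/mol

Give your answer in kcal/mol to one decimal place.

(i) × 2: (2)·(-68.3) = -136.6 kcal/mol
(ii) as written: -94.6 kcal/mol
(iii) reversed: +4.9 kcal/mol
(iv) as written: -70.9 kcal/mol
(v) reversed: +145.5 kcal/mol
Combining the equations, ΔH_rxn = (-136.6) + (-94.6) + (+4.9) + (-70.9) + (+145.5) = -151.7 kcal/mol

ΔH_rxn = -151.7 kcal/mol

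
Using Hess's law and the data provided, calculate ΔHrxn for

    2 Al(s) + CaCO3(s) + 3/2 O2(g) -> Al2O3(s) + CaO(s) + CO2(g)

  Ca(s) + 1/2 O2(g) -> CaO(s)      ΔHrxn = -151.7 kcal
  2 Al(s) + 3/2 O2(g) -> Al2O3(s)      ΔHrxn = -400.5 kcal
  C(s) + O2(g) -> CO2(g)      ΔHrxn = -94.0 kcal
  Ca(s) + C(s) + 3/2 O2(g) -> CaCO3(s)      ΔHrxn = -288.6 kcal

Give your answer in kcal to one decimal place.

ΔHrxn = -357.6 kcal

equation 1 as written (CaO(s) already on the product side): -151.7 kcal
equation 2 as written (Al2O3(s) already on the product side): -400.5 kcal
equation 3 as written (CO2(g) already on the product side): -94.0 kcal
equation 4 reversed (CaCO3(s) must end up as a reactant): +288.6 kcal
ΔHrxn = (1)·(-151.7) + (1)·(-400.5) + (1)·(-94.0) + (-1)·(-288.6) = -357.6 kcal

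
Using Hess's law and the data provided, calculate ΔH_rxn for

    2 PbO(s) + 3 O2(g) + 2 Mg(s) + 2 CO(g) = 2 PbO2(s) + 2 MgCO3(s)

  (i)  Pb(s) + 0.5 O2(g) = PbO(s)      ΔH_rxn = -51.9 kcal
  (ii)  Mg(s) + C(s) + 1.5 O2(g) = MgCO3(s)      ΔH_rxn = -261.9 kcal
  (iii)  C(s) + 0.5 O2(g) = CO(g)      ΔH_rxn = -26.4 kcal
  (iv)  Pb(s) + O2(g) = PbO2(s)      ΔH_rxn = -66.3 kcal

(i) reversed and × 2: (-2)·(-51.9) = +103.8 kcal
(ii) × 2: (2)·(-261.9) = -523.8 kcal
(iii) reversed and × 2: (-2)·(-26.4) = +52.8 kcal
(iv) × 2: (2)·(-66.3) = -132.6 kcal
ΔH_rxn = (+103.8) + (-523.8) + (+52.8) + (-132.6) = -499.8 kcal

ΔH_rxn = -499.8 kcal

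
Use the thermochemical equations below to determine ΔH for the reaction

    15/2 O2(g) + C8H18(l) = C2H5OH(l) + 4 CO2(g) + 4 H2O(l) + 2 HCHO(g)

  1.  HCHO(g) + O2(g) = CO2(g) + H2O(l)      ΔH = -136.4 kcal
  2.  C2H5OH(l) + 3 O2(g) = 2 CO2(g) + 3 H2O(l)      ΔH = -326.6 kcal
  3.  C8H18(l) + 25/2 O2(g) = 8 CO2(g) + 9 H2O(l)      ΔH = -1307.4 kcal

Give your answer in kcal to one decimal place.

ΔH = -708.0 kcal

eq. 1 reversed and × 2: (-2)·(-136.4) = +272.8 kcal
eq. 2 reversed: +326.6 kcal
eq. 3 as written: -1307.4 kcal
Combining the equations, ΔH = (-2)·(-136.4) + (-1)·(-326.6) + (1)·(-1307.4) = -708.0 kcal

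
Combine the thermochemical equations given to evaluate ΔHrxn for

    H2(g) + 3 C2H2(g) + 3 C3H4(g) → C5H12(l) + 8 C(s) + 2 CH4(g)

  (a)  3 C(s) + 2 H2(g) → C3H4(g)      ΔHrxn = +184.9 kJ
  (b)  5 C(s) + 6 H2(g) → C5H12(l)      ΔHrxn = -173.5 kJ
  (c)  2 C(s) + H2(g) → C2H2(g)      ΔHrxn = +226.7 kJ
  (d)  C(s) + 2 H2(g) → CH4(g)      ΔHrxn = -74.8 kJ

ΔHrxn = -1557.9 kJ

(a) reversed and × 3: (-3)·(+184.9) = -554.7 kJ
(b) as written: -173.5 kJ
(c) reversed and × 3: (-3)·(+226.7) = -680.1 kJ
(d) × 2: (2)·(-74.8) = -149.6 kJ
Summing the manipulated equations, ΔHrxn = (-3)·(+184.9) + (1)·(-173.5) + (-3)·(+226.7) + (2)·(-74.8) = -1557.9 kJ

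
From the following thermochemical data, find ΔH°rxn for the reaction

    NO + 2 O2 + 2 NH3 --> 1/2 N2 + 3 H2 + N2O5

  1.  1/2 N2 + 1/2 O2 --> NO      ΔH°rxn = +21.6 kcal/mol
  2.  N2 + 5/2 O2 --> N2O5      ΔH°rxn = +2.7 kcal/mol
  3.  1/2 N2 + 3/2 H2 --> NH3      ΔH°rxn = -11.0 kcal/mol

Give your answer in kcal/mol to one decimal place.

eq. 1 reversed (reverse to put NO on the reactant side): -21.6 kcal/mol
eq. 2 as written (N2O5 already on the product side): +2.7 kcal/mol
eq. 3 reversed and × 2 (reverse to put NH3 on the reactant side; ×2 to match 2 NH3 in the target): (-2)·(-11.0) = +22.0 kcal/mol
ΔH°rxn = (-21.6) + (+2.7) + (+22.0) = 3.1 kcal/mol

ΔH°rxn = 3.1 kcal/mol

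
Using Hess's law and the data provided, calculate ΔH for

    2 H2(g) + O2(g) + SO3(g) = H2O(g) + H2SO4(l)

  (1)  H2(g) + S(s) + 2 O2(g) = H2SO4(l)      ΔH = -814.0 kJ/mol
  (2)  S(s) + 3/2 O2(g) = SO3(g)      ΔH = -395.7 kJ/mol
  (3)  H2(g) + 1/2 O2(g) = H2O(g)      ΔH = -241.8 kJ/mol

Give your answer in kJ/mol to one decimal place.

ΔH = -660.1 kJ/mol

(1) as written: -814.0 kJ/mol
(2) reversed: +395.7 kJ/mol
(3) as written: -241.8 kJ/mol
Since enthalpy is a state function, ΔH = (1)·(-814.0) + (-1)·(-395.7) + (1)·(-241.8) = -660.1 kJ/mol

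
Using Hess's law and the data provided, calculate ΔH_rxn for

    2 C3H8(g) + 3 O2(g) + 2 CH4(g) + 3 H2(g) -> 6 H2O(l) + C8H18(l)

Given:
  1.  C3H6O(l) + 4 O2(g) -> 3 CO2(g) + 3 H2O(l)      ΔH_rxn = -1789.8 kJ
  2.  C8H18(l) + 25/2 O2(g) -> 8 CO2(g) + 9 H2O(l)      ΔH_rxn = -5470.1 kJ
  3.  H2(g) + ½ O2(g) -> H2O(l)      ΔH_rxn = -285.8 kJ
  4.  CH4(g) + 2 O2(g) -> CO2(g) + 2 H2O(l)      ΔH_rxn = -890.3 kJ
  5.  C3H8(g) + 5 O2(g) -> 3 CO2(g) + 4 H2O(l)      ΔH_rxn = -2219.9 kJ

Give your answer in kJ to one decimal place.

ΔH_rxn = -1607.7 kJ

eq. 1: not needed.
eq. 2 reversed: +5470.1 kJ
eq. 3 × 3: (3)·(-285.8) = -857.4 kJ
eq. 4 × 2: (2)·(-890.3) = -1780.6 kJ
eq. 5 × 2: (2)·(-2219.9) = -4439.8 kJ
Summing the manipulated equations, ΔH_rxn = (-1)·(-5470.1) + (3)·(-285.8) + (2)·(-890.3) + (2)·(-2219.9) = -1607.7 kJ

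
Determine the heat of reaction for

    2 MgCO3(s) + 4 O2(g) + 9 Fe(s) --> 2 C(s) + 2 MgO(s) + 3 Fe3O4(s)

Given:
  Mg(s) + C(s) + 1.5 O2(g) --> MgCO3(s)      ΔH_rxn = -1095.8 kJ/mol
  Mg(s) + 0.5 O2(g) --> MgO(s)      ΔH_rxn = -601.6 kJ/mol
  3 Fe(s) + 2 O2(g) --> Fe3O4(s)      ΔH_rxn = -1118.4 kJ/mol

ΔH_rxn = -2366.8 kJ/mol

equation 1 reversed and × 2 (MgCO3(s) must end up as a reactant; scale by 2 for the 2 MgCO3(s)): (-2)·(-1095.8) = +2191.6 kJ/mol
equation 2 × 2 (×2 to match 2 MgO(s) in the target): (2)·(-601.6) = -1203.2 kJ/mol
equation 3 × 3 (scale by 3 for the 3 Fe3O4(s)): (3)·(-1118.4) = -3355.2 kJ/mol
ΔH_rxn = (-2)·(-1095.8) + (2)·(-601.6) + (3)·(-1118.4) = -2366.8 kJ/mol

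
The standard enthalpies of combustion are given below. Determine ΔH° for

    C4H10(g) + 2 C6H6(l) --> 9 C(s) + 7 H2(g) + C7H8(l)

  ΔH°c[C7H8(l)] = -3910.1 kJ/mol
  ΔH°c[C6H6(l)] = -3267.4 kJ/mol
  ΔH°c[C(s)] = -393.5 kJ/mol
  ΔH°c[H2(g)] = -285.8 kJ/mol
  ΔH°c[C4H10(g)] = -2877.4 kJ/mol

Using ΔH = Σ nΔHc°(reactants) − Σ nΔHc°(products):
= [1·(-2877.4) + 2·(-3267.4)] − [9·(-393.5) + 7·(-285.8) + 1·(-3910.1)]
= 40.0 kJ/mol

ΔH° = 40.0 kJ/mol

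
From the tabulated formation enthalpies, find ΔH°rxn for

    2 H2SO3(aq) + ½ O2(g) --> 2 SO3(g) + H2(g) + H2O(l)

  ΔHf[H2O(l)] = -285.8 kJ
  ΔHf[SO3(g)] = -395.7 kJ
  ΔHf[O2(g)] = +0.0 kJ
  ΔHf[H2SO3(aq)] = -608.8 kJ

ΔH°rxn = Σ nΔHf°(products) − Σ nΔHf°(reactants).
Products: 2·(-395.7) + 1·(+0.0) + 1·(-285.8) = -1077.2
Reactants: 2·(-608.8) + 1/2·(+0.0) = -1217.6
ΔH°rxn = (-1077.2) − (-1217.6) = 140.4 kJ

ΔH°rxn = 140.4 kJ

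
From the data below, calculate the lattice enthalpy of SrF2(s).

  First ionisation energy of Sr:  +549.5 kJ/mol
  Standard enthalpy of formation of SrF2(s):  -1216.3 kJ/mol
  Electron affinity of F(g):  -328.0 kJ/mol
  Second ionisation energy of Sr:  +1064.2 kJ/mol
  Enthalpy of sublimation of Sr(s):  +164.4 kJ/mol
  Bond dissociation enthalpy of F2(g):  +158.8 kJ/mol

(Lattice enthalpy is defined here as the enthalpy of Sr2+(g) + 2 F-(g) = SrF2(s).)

U = -2497.2 kJ/mol

ΔHf° = 1·ΔHsub + 1·(ΣIE) + 1·D(F2) + 2·EA + U
-1216.3 = 1·(+164.4) + 1·(+1613.7) + 1·(+158.8) + 2·(-328.0) + U
U = -1216.3 − (+1280.9) = -2497.2 kJ/mol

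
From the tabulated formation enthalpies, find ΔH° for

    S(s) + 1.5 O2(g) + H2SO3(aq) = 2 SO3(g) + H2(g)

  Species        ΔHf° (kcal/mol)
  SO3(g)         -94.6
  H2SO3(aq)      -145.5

Products: 2·(-94.6) + 1·(+0.0) = -189.2
Reactants: 1·(+0.0) + 3/2·(+0.0) + 1·(-145.5) = -145.5
ΔH° = (-189.2) − (-145.5) = -43.7 kcal/mol

ΔH° = -43.7 kcal/mol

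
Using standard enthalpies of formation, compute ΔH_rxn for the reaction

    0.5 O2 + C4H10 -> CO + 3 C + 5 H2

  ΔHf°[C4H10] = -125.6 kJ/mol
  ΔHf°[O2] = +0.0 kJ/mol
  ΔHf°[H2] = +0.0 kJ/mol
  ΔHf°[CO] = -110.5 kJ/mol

Products: 1·(-110.5) + 3·(+0.0) + 5·(+0.0) = -110.5
Reactants: 1/2·(+0.0) + 1·(-125.6) = -125.6
ΔH_rxn = (-110.5) − (-125.6) = 15.1 kJ/mol

ΔH_rxn = 15.1 kJ/mol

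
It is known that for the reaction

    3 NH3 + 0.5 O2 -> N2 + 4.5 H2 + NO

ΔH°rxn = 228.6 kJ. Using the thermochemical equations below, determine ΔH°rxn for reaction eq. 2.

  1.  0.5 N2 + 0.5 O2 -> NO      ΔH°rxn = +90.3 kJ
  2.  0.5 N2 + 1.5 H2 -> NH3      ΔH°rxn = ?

eq. 1 as written (NO already on the product side): +90.3 kJ
eq. 2 reversed and × 3 (NH3 must end up as a reactant; ×3 to match 3 NH3 in the target): contributes −3·x
+228.6 = (+90.3) − 3·x
x = (+228.6 − (+90.3)) / (-3) = -46.1 kJ

ΔH°rxn = -46.1 kJ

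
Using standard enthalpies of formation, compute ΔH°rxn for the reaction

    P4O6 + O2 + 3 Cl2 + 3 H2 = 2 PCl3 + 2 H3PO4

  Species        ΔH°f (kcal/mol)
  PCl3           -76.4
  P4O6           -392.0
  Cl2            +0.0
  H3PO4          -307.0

ΔH°rxn = Σ nΔHf°(products) − Σ nΔHf°(reactants).
Products: 2·(-76.4) + 2·(-307.0) = -766.8
Reactants: 1·(-392.0) + 1·(+0.0) + 3·(+0.0) + 3·(+0.0) = -392.0
ΔH°rxn = (-766.8) − (-392.0) = -374.8 kcal/mol

ΔH°rxn = -374.8 kcal/mol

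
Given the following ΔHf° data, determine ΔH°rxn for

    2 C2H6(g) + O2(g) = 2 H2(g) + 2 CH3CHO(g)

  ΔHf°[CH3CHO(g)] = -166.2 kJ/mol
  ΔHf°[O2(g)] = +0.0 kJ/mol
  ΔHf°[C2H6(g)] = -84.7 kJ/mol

ΔH°rxn = Σ nΔHf°(products) − Σ nΔHf°(reactants).
Products: 2·(+0.0) + 2·(-166.2) = -332.4
Reactants: 2·(-84.7) + 1·(+0.0) = -169.4
ΔH°rxn = (-332.4) − (-169.4) = -163.0 kJ/mol

ΔH°rxn = -163.0 kJ/mol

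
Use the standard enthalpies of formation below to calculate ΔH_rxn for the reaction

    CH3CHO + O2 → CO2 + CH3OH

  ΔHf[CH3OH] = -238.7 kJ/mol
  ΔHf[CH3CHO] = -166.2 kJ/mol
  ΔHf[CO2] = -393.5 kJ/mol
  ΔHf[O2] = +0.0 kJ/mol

Products: 1·(-393.5) + 1·(-238.7) = -632.2
Reactants: 1·(-166.2) + 1·(+0.0) = -166.2
ΔH_rxn = (-632.2) − (-166.2) = -466.0 kJ/mol

ΔH_rxn = -466.0 kJ/mol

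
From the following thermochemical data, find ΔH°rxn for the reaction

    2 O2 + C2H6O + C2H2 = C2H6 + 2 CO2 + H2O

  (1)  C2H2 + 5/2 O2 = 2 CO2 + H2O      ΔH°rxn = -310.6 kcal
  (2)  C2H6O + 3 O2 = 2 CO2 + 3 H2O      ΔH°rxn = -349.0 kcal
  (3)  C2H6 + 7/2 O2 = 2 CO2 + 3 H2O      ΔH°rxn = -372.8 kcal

(1) as written (C2H2 already on the reactant side): -310.6 kcal
(2) as written (C2H6O already on the reactant side): -349.0 kcal
(3) reversed (C2H6 must end up as a product): +372.8 kcal
ΔH°rxn = (-310.6) + (-349.0) + (+372.8) = -286.8 kcal

ΔH°rxn = -286.8 kcal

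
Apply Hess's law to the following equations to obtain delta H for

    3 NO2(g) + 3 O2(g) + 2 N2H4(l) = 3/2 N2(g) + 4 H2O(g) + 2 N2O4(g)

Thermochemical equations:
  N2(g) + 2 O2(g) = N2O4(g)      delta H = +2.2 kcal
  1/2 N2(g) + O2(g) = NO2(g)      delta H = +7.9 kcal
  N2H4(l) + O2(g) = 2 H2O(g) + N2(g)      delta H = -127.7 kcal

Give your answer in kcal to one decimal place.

equation 1 × 2: (2)·(+2.2) = +4.4 kcal
equation 2 reversed and × 3: (-3)·(+7.9) = -23.7 kcal
equation 3 × 2: (2)·(-127.7) = -255.4 kcal
delta H = (2)·(+2.2) + (-3)·(+7.9) + (2)·(-127.7) = -274.7 kcal

delta H = -274.7 kcal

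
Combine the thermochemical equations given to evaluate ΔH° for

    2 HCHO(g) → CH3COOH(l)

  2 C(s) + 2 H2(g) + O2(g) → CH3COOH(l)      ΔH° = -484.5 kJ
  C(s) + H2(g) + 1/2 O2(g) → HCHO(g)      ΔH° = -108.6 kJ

ΔH° = -267.3 kJ

equation 1 as written (CH3COOH(l) already on the product side): -484.5 kJ
equation 2 reversed and × 2 (reverse to put HCHO(g) on the reactant side; scale by 2 for the 2 HCHO(g)): (-2)·(-108.6) = +217.2 kJ
ΔH° = (1)·(-484.5) + (-2)·(-108.6) = -267.3 kJ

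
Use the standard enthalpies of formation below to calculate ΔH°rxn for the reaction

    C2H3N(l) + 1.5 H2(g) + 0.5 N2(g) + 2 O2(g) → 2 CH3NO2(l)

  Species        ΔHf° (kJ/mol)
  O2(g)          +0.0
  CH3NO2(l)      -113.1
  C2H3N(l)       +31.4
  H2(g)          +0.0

ΔH°rxn = -257.6 kJ/mol

Products: 2·(-113.1) = -226.2
Reactants: 1·(+31.4) + 3/2·(+0.0) + 1/2·(+0.0) + 2·(+0.0) = +31.4
ΔH°rxn = (-226.2) − (+31.4) = -257.6 kJ/mol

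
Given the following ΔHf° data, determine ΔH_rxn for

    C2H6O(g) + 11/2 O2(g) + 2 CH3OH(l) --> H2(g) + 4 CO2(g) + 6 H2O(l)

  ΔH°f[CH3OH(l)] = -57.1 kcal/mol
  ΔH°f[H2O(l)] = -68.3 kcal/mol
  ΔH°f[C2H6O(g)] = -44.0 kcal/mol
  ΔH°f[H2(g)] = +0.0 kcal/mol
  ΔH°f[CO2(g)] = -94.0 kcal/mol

Products: 1·(+0.0) + 4·(-94.0) + 6·(-68.3) = -785.8
Reactants: 1·(-44.0) + 11/2·(+0.0) + 2·(-57.1) = -158.2
ΔH_rxn = (-785.8) − (-158.2) = -627.6 kcal/mol

ΔH_rxn = -627.6 kcal/mol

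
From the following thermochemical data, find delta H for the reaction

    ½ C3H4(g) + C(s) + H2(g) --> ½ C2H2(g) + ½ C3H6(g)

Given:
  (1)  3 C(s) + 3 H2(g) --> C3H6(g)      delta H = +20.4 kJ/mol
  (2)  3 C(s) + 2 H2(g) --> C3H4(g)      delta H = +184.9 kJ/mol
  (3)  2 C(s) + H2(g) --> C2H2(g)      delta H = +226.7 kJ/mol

(1) × 1/2 (scale by 1/2 for the 1/2 C3H6(g)): (1/2)·(+20.4) = +10.2 kJ/mol
(2) reversed and × 1/2 (C3H4(g) must end up as a reactant; scale by 1/2 for the 1/2 C3H4(g)): (-1/2)·(+184.9) = -92.45 kJ/mol
(3) × 1/2 (×1/2 to match 1/2 C2H2(g) in the target): (1/2)·(+226.7) = +113.35 kJ/mol
Since enthalpy is a state function, delta H = (1/2)·(+20.4) + (-1/2)·(+184.9) + (1/2)·(+226.7) = 31.1 kJ/mol

delta H = 31.1 kJ/mol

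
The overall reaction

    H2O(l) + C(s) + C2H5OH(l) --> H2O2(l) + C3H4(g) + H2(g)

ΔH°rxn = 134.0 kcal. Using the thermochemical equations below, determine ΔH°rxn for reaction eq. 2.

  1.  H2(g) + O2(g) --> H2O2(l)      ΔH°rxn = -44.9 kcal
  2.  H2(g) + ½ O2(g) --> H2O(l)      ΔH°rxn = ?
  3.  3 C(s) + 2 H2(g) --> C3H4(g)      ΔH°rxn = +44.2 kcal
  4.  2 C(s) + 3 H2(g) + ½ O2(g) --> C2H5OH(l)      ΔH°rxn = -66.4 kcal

eq. 1 as written: -44.9 kcal
eq. 2 reversed: contributes −x
eq. 3 as written: +44.2 kcal
eq. 4 reversed: +66.4 kcal
+134.0 = (-44.9) + (+44.2) + (+66.4) − x
x = (+134.0 − (+65.7)) / (-1) = -68.3 kcal

ΔH°rxn = -68.3 kcal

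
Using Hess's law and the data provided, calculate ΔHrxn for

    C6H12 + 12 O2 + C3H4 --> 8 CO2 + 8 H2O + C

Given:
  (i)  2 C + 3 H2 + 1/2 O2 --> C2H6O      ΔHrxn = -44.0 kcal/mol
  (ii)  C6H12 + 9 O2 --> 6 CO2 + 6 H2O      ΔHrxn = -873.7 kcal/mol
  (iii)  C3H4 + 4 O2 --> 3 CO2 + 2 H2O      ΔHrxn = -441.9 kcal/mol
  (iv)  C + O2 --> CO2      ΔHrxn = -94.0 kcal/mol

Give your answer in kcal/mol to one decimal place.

(i): not needed (C2H6O appears nowhere else).
(ii) as written (C6H12 already on the reactant side): -873.7 kcal/mol
(iii) as written (C3H4 already on the reactant side): -441.9 kcal/mol
(iv) reversed: +94.0 kcal/mol
ΔHrxn = (1)·(-873.7) + (1)·(-441.9) + (-1)·(-94.0) = -1221.6 kcal/mol

ΔHrxn = -1221.6 kcal/mol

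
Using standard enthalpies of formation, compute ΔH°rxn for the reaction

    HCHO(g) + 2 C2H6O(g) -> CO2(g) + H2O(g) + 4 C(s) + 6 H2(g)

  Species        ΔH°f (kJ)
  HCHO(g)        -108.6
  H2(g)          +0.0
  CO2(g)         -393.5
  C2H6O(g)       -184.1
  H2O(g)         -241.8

ΔH°rxn = -158.5 kJ

ΔH°rxn = Σ nΔHf°(products) − Σ nΔHf°(reactants).
Products: 1·(-393.5) + 1·(-241.8) + 4·(+0.0) + 6·(+0.0) = -635.3
Reactants: 1·(-108.6) + 2·(-184.1) = -476.8
ΔH°rxn = (-635.3) − (-476.8) = -158.5 kJ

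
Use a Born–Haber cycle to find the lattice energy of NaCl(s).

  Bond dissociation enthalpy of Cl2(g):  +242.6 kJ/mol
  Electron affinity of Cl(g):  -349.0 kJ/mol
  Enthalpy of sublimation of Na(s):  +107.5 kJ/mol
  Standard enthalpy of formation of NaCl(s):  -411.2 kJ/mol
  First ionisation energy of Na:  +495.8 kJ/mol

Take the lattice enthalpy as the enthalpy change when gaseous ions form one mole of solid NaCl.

ΔHf° = 1·ΔHsub + 1·(ΣIE) + 1/2·D(Cl2) + 1·EA + U
-411.2 = 1·(+107.5) + 1·(+495.8) + 1/2·(+242.6) + 1·(-349.0) + U
U = -411.2 − (+375.6) = -786.8 kJ/mol

U = -786.8 kJ/mol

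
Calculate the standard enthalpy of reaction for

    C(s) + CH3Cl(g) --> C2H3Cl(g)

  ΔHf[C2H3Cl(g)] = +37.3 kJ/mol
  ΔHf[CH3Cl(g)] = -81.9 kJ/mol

ΔH°rxn = Σ nΔHf°(products) − Σ nΔHf°(reactants).
Products: 1·(+37.3) = +37.3
Reactants: 1·(+0.0) + 1·(-81.9) = -81.9
ΔHrxn = (+37.3) − (-81.9) = 119.2 kJ/mol

ΔHrxn = 119.2 kJ/mol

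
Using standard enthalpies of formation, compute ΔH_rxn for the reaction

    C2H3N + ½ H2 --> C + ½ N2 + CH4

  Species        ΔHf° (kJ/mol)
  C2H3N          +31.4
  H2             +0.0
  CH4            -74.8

ΔH_rxn = -106.2 kJ/mol

Products: 1·(+0.0) + 1/2·(+0.0) + 1·(-74.8) = -74.8
Reactants: 1·(+31.4) + 1/2·(+0.0) = +31.4
ΔH_rxn = (-74.8) − (+31.4) = -106.2 kJ/mol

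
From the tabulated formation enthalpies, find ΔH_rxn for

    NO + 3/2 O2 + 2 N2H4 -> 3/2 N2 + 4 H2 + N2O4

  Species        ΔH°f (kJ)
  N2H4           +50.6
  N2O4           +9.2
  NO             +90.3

ΔH°rxn = Σ nΔHf°(products) − Σ nΔHf°(reactants).
Products: 3/2·(+0.0) + 4·(+0.0) + 1·(+9.2) = +9.2
Reactants: 1·(+90.3) + 3/2·(+0.0) + 2·(+50.6) = +191.5
ΔH_rxn = (+9.2) − (+191.5) = -182.3 kJ

ΔH_rxn = -182.3 kJ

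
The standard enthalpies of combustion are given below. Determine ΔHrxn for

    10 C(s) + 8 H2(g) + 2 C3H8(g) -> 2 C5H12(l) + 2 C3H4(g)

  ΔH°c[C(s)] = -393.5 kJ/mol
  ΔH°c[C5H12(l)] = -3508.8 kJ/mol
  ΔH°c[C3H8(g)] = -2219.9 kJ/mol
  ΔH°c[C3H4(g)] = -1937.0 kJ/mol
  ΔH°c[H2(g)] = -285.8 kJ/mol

Using ΔH = Σ nΔHc°(reactants) − Σ nΔHc°(products):
= [10·(-393.5) + 8·(-285.8) + 2·(-2219.9)] − [2·(-3508.8) + 2·(-1937.0)]
= 230.4 kJ/mol

ΔHrxn = 230.4 kJ/mol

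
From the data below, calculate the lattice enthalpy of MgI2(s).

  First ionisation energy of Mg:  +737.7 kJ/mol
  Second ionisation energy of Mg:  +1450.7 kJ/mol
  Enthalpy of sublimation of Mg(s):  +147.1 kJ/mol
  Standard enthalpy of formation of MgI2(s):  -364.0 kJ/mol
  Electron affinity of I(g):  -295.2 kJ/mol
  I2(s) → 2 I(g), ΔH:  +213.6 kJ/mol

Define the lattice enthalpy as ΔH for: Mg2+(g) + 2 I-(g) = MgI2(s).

U = -2322.7 kJ/mol

ΔHf° = 1·ΔHsub + 1·(ΣIE) + 1·D(I2) + 2·EA + U
-364.0 = 1·(+147.1) + 1·(+2188.4) + 1·(+213.6) + 2·(-295.2) + U
U = -364.0 − (+1958.7) = -2322.7 kJ/mol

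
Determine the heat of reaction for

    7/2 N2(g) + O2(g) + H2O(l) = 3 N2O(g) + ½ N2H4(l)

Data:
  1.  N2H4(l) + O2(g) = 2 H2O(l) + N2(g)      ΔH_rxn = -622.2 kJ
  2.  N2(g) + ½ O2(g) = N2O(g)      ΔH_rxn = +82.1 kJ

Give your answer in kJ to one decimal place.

ΔH_rxn = 557.4 kJ

eq. 1 reversed and × 1/2: (-1/2)·(-622.2) = +311.1 kJ
eq. 2 × 3: (3)·(+82.1) = +246.3 kJ
ΔH_rxn = (+311.1) + (+246.3) = 557.4 kJ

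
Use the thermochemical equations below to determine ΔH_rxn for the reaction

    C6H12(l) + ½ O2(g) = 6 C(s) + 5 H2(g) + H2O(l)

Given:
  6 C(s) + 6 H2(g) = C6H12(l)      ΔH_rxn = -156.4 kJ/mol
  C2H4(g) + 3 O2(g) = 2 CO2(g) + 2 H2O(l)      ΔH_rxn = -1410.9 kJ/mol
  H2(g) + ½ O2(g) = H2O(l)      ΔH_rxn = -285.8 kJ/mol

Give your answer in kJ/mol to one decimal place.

equation 1 reversed (C6H12(l) must end up as a reactant): +156.4 kJ/mol
equation 2: not needed (CO2(g) appears nowhere else).
equation 3 as written: -285.8 kJ/mol
By Hess's law, ΔH_rxn = (+156.4) + (-285.8) = -129.4 kJ/mol

ΔH_rxn = -129.4 kJ/mol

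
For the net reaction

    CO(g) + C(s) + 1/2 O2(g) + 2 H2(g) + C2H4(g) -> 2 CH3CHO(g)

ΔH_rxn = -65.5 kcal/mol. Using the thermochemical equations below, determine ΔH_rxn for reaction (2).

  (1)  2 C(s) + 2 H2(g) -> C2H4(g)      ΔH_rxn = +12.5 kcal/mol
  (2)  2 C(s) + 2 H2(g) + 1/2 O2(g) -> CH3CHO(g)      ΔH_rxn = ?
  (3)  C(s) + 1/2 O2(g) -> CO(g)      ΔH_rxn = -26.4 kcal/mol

ΔH_rxn = -39.7 kcal/mol

(1) reversed (C2H4(g) must end up as a reactant): -12.5 kcal/mol
(2) × 2 (scale by 2 for the 2 CH3CHO(g)): contributes 2·x
(3) reversed (reverse to put CO(g) on the reactant side): +26.4 kcal/mol
-65.5 = (-12.5) + (+26.4) + 2·x
x = (-65.5 − (+13.9)) / (2) = -39.7 kcal/mol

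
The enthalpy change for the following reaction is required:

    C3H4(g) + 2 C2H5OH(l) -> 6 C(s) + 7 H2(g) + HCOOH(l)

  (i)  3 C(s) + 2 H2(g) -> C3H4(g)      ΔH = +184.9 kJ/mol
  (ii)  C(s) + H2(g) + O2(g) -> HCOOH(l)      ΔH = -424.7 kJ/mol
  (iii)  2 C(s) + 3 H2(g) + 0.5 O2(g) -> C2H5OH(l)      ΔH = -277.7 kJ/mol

(i) reversed: -184.9 kJ/mol
(ii) as written: -424.7 kJ/mol
(iii) reversed and × 2: (-2)·(-277.7) = +555.4 kJ/mol
ΔH = (-1)·(+184.9) + (1)·(-424.7) + (-2)·(-277.7) = -54.2 kJ/mol

ΔH = -54.2 kJ/mol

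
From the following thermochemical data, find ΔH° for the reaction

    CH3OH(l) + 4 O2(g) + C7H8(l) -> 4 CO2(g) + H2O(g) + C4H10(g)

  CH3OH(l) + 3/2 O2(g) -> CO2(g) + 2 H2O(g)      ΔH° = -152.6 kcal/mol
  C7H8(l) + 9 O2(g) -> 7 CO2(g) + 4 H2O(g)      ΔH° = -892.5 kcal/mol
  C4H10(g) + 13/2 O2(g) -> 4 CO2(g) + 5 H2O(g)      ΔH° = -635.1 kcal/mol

ΔH° = -410.0 kcal/mol

equation 1 as written: -152.6 kcal/mol
equation 2 as written: -892.5 kcal/mol
equation 3 reversed: +635.1 kcal/mol
ΔH° = (-152.6) + (-892.5) + (+635.1) = -410.0 kcal/mol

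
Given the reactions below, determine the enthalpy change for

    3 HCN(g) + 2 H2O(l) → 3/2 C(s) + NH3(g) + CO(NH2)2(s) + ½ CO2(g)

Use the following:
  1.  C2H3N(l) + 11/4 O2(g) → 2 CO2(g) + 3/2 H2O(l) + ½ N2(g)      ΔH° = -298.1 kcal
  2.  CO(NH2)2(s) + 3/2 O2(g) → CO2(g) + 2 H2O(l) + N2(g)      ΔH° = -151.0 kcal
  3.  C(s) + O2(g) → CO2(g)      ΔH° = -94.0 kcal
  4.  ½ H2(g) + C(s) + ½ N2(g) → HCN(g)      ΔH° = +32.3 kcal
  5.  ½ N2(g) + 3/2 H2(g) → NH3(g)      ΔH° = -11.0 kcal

ΔH° = -97.9 kcal

eq. 1: not needed (C2H3N(l) appears nowhere else).
eq. 2 reversed (CO(NH2)2(s) must end up as a product): +151.0 kcal
eq. 3 × 3/2: (3/2)·(-94.0) = -141.0 kcal
eq. 4 reversed and × 3 (reverse to put HCN(g) on the reactant side; scale by 3 for the 3 HCN(g)): (-3)·(+32.3) = -96.9 kcal
eq. 5 as written (NH3(g) already on the product side): -11.0 kcal
ΔH° = (+151.0) + (-141.0) + (-96.9) + (-11.0) = -97.9 kcal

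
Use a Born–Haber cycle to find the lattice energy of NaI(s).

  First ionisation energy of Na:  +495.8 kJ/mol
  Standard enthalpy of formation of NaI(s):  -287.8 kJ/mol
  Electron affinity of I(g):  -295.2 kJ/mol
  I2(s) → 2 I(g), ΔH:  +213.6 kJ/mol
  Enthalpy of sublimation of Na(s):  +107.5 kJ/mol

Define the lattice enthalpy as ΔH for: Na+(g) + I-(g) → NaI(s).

U = -702.7 kJ/mol

ΔHf° = 1·ΔHsub + 1·(ΣIE) + 1/2·D(I2) + 1·EA + U
-287.8 = 1·(+107.5) + 1·(+495.8) + 1/2·(+213.6) + 1·(-295.2) + U
U = -287.8 − (+414.9) = -702.7 kJ/mol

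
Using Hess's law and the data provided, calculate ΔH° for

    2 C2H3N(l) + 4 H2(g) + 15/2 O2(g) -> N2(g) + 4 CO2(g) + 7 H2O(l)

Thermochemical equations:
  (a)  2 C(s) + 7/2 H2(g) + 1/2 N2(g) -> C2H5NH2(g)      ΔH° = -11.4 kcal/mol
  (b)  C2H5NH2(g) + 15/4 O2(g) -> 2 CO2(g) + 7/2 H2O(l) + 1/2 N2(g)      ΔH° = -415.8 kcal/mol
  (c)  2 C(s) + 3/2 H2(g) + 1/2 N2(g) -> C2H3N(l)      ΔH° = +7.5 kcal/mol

(a) × 2: (2)·(-11.4) = -22.8 kcal/mol
(b) × 2 (scale by 2 for the 4 CO2(g)): (2)·(-415.8) = -831.6 kcal/mol
(c) reversed and × 2 (C2H3N(l) must end up as a reactant; ×2 to match 2 C2H3N(l) in the target): (-2)·(+7.5) = -15.0 kcal/mol
By Hess's law, ΔH° = (2)·(-11.4) + (2)·(-415.8) + (-2)·(+7.5) = -869.4 kcal/mol

ΔH° = -869.4 kcal/mol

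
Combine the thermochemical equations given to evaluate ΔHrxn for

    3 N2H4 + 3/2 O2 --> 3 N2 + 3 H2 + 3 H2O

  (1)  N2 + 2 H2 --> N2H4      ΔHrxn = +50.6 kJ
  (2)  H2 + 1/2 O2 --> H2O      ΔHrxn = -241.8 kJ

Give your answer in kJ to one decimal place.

(1) reversed and × 3: (-3)·(+50.6) = -151.8 kJ
(2) × 3: (3)·(-241.8) = -725.4 kJ
ΔHrxn = (-3)·(+50.6) + (3)·(-241.8) = -877.2 kJ

ΔHrxn = -877.2 kJ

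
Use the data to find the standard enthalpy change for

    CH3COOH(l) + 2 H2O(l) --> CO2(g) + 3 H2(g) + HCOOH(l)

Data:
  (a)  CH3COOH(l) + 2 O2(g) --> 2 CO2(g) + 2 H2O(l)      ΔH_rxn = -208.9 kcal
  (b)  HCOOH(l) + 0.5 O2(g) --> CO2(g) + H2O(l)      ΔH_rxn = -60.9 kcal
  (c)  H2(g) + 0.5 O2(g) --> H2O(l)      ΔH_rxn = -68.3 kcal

ΔH_rxn = 56.9 kcal

(a) as written (CH3COOH(l) already on the reactant side): -208.9 kcal
(b) reversed (reverse to put HCOOH(l) on the product side): +60.9 kcal
(c) reversed and × 3 (reverse to put H2(g) on the product side; ×3 to match 3 H2(g) in the target): (-3)·(-68.3) = +204.9 kcal
ΔH_rxn = (-208.9) + (+60.9) + (+204.9) = 56.9 kcal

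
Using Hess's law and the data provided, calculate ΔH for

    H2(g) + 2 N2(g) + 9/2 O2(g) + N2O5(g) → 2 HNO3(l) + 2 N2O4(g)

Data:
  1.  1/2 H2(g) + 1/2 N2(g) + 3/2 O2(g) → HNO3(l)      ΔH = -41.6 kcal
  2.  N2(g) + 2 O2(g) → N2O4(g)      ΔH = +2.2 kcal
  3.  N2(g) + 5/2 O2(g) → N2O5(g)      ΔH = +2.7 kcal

ΔH = -81.5 kcal

eq. 1 × 2: (2)·(-41.6) = -83.2 kcal
eq. 2 × 2: (2)·(+2.2) = +4.4 kcal
eq. 3 reversed: -2.7 kcal
Combining the equations, ΔH = (-83.2) + (+4.4) + (-2.7) = -81.5 kcal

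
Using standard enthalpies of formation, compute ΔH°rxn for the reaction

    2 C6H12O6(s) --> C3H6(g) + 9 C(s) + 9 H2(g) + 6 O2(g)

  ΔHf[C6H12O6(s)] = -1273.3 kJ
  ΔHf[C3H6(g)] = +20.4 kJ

ΔH°rxn = 2567.0 kJ

Products: 1·(+20.4) + 9·(+0.0) + 9·(+0.0) + 6·(+0.0) = +20.4
Reactants: 2·(-1273.3) = -2546.6
ΔH°rxn = (+20.4) − (-2546.6) = 2567.0 kJ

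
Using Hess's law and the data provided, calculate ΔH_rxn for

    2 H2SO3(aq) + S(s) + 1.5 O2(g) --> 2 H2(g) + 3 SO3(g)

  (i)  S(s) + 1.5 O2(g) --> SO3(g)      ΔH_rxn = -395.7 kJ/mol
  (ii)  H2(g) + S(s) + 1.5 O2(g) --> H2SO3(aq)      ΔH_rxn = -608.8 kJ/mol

ΔH_rxn = 30.5 kJ/mol

(i) × 3 (×3 to match 3 SO3(g) in the target): (3)·(-395.7) = -1187.1 kJ/mol
(ii) reversed and × 2 (reverse to put H2SO3(aq) on the reactant side; scale by 2 for the 2 H2SO3(aq)): (-2)·(-608.8) = +1217.6 kJ/mol
ΔH_rxn = (-1187.1) + (+1217.6) = 30.5 kJ/mol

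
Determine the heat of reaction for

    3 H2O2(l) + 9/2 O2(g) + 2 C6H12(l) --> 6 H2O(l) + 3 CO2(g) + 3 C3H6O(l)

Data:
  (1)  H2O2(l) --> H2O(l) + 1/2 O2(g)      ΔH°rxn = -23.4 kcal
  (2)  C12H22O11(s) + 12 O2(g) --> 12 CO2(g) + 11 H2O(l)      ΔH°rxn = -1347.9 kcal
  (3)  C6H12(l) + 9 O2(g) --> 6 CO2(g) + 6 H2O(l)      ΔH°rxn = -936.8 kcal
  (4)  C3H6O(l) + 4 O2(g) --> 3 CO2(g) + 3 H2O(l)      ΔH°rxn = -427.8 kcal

ΔH°rxn = -660.4 kcal

(1) × 3 (×3 to match 3 H2O2(l) in the target): (3)·(-23.4) = -70.2 kcal
(2): not needed (C12H22O11(s) appears nowhere else).
(3) × 2 (×2 to match 2 C6H12(l) in the target): (2)·(-936.8) = -1873.6 kcal
(4) reversed and × 3 (reverse to put C3H6O(l) on the product side; ×3 to match 3 C3H6O(l) in the target): (-3)·(-427.8) = +1283.4 kcal
ΔH°rxn = (-70.2) + (-1873.6) + (+1283.4) = -660.4 kcal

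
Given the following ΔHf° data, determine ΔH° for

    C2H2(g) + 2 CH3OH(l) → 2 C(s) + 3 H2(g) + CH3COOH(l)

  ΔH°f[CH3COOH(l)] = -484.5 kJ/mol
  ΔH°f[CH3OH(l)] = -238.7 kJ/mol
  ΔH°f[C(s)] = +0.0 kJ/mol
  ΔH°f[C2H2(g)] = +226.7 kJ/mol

ΔH° = -233.8 kJ/mol

ΔH°rxn = Σ nΔHf°(products) − Σ nΔHf°(reactants).
Products: 2·(+0.0) + 3·(+0.0) + 1·(-484.5) = -484.5
Reactants: 1·(+226.7) + 2·(-238.7) = -250.7
ΔH° = (-484.5) − (-250.7) = -233.8 kJ/mol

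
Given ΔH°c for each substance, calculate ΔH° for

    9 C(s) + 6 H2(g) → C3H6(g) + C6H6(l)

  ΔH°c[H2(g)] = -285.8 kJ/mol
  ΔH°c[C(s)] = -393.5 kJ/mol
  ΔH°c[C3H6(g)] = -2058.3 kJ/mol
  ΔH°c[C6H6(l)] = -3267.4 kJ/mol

ΔH° = 69.4 kJ/mol

Using ΔH = Σ nΔHc°(reactants) − Σ nΔHc°(products):
= [9·(-393.5) + 6·(-285.8)] − [1·(-2058.3) + 1·(-3267.4)]
= 69.4 kJ/mol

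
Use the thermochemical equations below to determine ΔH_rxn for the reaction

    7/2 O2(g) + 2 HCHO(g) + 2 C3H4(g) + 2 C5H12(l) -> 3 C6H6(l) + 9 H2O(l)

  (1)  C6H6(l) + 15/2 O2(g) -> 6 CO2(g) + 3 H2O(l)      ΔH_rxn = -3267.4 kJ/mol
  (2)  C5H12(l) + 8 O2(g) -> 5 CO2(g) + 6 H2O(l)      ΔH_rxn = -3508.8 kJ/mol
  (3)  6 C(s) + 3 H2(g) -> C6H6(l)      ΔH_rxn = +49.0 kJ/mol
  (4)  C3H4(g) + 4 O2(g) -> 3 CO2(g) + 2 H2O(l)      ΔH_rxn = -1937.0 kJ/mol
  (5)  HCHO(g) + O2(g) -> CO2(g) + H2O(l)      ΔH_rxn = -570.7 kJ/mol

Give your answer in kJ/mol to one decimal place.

ΔH_rxn = -2230.8 kJ/mol

(1) reversed and × 3: (-3)·(-3267.4) = +9802.2 kJ/mol
(2) × 2 (scale by 2 for the 2 C5H12(l)): (2)·(-3508.8) = -7017.6 kJ/mol
(3): not needed (H2(g) appears nowhere else).
(4) × 2 (scale by 2 for the 2 C3H4(g)): (2)·(-1937.0) = -3874.0 kJ/mol
(5) × 2 (×2 to match 2 HCHO(g) in the target): (2)·(-570.7) = -1141.4 kJ/mol
ΔH_rxn = (+9802.2) + (-7017.6) + (-3874.0) + (-1141.4) = -2230.8 kJ/mol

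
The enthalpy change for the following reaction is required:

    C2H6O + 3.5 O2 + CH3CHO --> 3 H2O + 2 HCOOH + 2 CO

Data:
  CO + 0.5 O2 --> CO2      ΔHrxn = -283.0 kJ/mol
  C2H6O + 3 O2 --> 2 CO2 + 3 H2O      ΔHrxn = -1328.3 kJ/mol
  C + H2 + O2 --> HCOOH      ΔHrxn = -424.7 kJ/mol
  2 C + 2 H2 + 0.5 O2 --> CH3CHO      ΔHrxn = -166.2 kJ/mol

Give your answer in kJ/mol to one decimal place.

equation 1 reversed and × 2 (reverse to put CO on the product side; ×2 to match 2 CO in the target): (-2)·(-283.0) = +566.0 kJ/mol
equation 2 as written (C2H6O already on the reactant side): -1328.3 kJ/mol
equation 3 × 2 (scale by 2 for the 2 HCOOH): (2)·(-424.7) = -849.4 kJ/mol
equation 4 reversed (reverse to put CH3CHO on the reactant side): +166.2 kJ/mol
ΔHrxn = (-2)·(-283.0) + (1)·(-1328.3) + (2)·(-424.7) + (-1)·(-166.2) = -1445.5 kJ/mol

ΔHrxn = -1445.5 kJ/mol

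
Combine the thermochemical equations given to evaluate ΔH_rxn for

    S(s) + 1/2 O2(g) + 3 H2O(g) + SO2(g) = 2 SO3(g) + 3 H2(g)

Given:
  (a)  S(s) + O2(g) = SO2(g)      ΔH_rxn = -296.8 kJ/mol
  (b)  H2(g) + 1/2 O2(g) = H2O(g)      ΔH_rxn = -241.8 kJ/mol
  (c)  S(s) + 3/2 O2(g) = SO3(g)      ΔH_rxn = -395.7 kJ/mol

ΔH_rxn = 230.8 kJ/mol

(a) reversed: +296.8 kJ/mol
(b) reversed and × 3: (-3)·(-241.8) = +725.4 kJ/mol
(c) × 2: (2)·(-395.7) = -791.4 kJ/mol
Summing the manipulated equations, ΔH_rxn = (+296.8) + (+725.4) + (-791.4) = 230.8 kJ/mol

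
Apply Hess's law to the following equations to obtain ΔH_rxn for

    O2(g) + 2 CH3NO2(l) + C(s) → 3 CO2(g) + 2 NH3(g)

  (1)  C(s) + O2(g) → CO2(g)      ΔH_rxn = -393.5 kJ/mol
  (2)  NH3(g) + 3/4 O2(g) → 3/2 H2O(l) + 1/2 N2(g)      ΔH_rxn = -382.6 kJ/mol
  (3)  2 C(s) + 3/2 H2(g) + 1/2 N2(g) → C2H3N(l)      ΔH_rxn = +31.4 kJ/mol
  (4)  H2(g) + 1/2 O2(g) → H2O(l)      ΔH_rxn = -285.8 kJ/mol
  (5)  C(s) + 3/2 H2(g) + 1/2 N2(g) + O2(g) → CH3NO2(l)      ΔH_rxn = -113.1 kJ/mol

(1) × 3: (3)·(-393.5) = -1180.5 kJ/mol
(2) reversed and × 2: (-2)·(-382.6) = +765.2 kJ/mol
(3): not needed.
(4) × 3: (3)·(-285.8) = -857.4 kJ/mol
(5) reversed and × 2: (-2)·(-113.1) = +226.2 kJ/mol
ΔH_rxn = (-1180.5) + (+765.2) + (-857.4) + (+226.2) = -1046.5 kJ/mol

ΔH_rxn = -1046.5 kJ/mol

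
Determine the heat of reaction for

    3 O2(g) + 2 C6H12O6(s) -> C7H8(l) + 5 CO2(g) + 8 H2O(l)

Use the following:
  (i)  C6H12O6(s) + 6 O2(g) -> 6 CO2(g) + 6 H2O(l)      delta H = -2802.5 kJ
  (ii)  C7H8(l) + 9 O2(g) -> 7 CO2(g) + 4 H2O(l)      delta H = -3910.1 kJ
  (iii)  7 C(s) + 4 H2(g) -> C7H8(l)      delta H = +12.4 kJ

(i) × 2 (×2 to match 2 C6H12O6(s) in the target): (2)·(-2802.5) = -5605.0 kJ
(ii) reversed: +3910.1 kJ
(iii): not needed (H2(g) appears nowhere else).
Since enthalpy is a state function, delta H = (-5605.0) + (+3910.1) = -1694.9 kJ

delta H = -1694.9 kJ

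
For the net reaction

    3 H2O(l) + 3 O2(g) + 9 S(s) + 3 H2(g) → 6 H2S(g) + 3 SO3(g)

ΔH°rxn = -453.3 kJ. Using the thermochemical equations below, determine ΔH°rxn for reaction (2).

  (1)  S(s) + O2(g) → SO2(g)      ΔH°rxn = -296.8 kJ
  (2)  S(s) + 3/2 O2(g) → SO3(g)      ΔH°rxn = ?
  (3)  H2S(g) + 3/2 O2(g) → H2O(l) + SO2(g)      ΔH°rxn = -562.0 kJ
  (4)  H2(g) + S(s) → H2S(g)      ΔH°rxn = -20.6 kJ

(1) × 3: (3)·(-296.8) = -890.4 kJ
(2) × 3: contributes 3·x
(3) reversed and × 3: (-3)·(-562.0) = +1686.0 kJ
(4) × 3: (3)·(-20.6) = -61.8 kJ
-453.3 = (-890.4) + (+1686.0) + (-61.8) + 3·x
x = (-453.3 − (+733.8)) / (3) = -395.7 kJ

ΔH°rxn = -395.7 kJ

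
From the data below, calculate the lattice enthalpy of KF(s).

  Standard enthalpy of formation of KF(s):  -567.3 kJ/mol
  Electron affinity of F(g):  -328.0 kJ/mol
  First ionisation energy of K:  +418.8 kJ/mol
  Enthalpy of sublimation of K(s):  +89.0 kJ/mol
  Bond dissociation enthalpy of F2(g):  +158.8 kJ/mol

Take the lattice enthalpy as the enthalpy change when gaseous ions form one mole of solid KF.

ΔHf° = 1·ΔHsub + 1·(ΣIE) + 1/2·D(F2) + 1·EA + U
-567.3 = 1·(+89.0) + 1·(+418.8) + 1/2·(+158.8) + 1·(-328.0) + U
U = -567.3 − (+259.2) = -826.5 kJ/mol

U = -826.5 kJ/mol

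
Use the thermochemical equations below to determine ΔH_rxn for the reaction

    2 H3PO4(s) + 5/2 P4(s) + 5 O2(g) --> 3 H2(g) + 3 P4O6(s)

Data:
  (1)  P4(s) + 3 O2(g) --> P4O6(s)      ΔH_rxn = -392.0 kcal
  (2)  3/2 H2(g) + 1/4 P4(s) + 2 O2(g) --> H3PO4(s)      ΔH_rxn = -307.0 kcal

ΔH_rxn = -562.0 kcal

(1) × 3: (3)·(-392.0) = -1176.0 kcal
(2) reversed and × 2: (-2)·(-307.0) = +614.0 kcal
Combining the equations, ΔH_rxn = (-1176.0) + (+614.0) = -562.0 kcal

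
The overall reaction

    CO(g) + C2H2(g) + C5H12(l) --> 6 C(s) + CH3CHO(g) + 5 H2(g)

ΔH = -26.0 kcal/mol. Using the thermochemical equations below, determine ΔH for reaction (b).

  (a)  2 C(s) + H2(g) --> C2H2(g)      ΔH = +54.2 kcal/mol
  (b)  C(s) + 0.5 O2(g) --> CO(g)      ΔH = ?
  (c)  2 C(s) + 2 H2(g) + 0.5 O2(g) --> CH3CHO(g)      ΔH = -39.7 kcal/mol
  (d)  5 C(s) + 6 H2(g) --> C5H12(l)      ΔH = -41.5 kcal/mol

ΔH = -26.4 kcal/mol

(a) reversed: -54.2 kcal/mol
(b) reversed: contributes −x
(c) as written: -39.7 kcal/mol
(d) reversed: +41.5 kcal/mol
-26.0 = (-54.2) + (-39.7) + (+41.5) − x
x = (-26.0 − (-52.4)) / (-1) = -26.4 kcal/mol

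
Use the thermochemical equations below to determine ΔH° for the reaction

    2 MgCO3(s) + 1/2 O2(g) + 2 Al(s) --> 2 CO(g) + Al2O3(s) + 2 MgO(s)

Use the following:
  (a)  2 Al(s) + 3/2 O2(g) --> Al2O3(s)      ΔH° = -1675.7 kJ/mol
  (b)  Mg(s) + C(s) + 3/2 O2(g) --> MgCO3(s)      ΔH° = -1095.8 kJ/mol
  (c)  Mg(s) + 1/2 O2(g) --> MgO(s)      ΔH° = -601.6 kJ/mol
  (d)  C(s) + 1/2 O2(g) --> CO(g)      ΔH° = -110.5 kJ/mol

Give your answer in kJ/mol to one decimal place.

ΔH° = -908.3 kJ/mol

(a) as written (Al2O3(s) already on the product side): -1675.7 kJ/mol
(b) reversed and × 2 (reverse to put MgCO3(s) on the reactant side; ×2 to match 2 MgCO3(s) in the target): (-2)·(-1095.8) = +2191.6 kJ/mol
(c) × 2 (×2 to match 2 MgO(s) in the target): (2)·(-601.6) = -1203.2 kJ/mol
(d) × 2 (×2 to match 2 CO(g) in the target): (2)·(-110.5) = -221.0 kJ/mol
Since enthalpy is a state function, ΔH° = (1)·(-1675.7) + (-2)·(-1095.8) + (2)·(-601.6) + (2)·(-110.5) = -908.3 kJ/mol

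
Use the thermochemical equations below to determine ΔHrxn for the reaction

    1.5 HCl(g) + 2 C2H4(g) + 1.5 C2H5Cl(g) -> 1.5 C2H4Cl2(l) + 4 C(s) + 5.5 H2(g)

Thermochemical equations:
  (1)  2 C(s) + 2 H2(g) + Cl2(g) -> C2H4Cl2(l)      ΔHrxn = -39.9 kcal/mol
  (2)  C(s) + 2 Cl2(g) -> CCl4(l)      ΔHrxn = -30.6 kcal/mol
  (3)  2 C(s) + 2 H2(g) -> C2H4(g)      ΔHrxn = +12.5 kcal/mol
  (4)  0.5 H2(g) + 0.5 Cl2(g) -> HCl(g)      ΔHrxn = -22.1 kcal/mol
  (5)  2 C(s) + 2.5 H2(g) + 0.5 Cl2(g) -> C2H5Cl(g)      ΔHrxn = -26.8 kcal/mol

(1) × 3/2 (×3/2 to match 3/2 C2H4Cl2(l) in the target): (3/2)·(-39.9) = -59.85 kcal/mol
(2): not needed (CCl4(l) appears nowhere else).
(3) reversed and × 2 (C2H4(g) must end up as a reactant; scale by 2 for the 2 C2H4(g)): (-2)·(+12.5) = -25.0 kcal/mol
(4) reversed and × 3/2 (reverse to put HCl(g) on the reactant side; scale by 3/2 for the 3/2 HCl(g)): (-3/2)·(-22.1) = +33.15 kcal/mol
(5) reversed and × 3/2 (reverse to put C2H5Cl(g) on the reactant side; scale by 3/2 for the 3/2 C2H5Cl(g)): (-3/2)·(-26.8) = +40.2 kcal/mol
By Hess's law, ΔHrxn = (3/2)·(-39.9) + (-2)·(+12.5) + (-3/2)·(-22.1) + (-3/2)·(-26.8) = -11.5 kcal/mol

ΔHrxn = -11.5 kcal/mol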